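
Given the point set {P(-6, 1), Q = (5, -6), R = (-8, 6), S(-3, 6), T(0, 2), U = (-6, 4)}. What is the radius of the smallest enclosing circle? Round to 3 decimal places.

8.846

The minimum enclosing circle of a finite set is fixed by two of the points (as a diameter) or three (as a circumcircle).
The farthest pair is Q–R with squared distance 313. The circle on this segment as diameter has centre (-1.5, 0) and r² = 313/4 = 78.25.
Check P: distance² to centre = 21.25 ≤ 78.25, so it lies inside.
All remaining points lie in this disk, and no smaller disk contains both endpoints, so this is the minimum enclosing circle.
r = √(78.25) ≈ 8.846.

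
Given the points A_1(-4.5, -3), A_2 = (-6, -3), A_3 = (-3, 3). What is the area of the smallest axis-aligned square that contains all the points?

36

The bounding box has width 3 and height 6.
An axis-aligned square enclosing the set must have side ≥ max(width, height).
So the minimum side is max(3, 6) = 6.
Area = 6² = 36.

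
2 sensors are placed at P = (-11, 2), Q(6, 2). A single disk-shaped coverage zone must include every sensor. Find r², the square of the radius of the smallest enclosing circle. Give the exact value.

72.25

The smallest circle enclosing two points has them as diameter endpoints.
Centre = midpoint = (-2.5, 2); r² = |PQ|²/4 = 289/4 = 72.25.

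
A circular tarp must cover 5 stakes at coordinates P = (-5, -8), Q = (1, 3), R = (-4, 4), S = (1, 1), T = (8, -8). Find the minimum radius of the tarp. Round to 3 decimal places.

A smallest enclosing disk is always determined by at most three of the input points on its boundary.
The minimum enclosing circle is determined by three boundary points: P, R, T.
Their circumcentre is (1.5, -2.5) with r² = 72.5.
The farthest remaining point Q is at distance² 30.5 ≤ 72.5.
r = √(72.5) ≈ 8.515.

8.515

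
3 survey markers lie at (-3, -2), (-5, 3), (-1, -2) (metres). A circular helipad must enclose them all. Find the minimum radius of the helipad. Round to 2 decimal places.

Call the three points A, B, C in the order given.
Side lengths²: AB² = 29, AC² = 4, BC² = 41.
Since BC² = 41 ≥ 29 + 4 = 33, the angle opposite BC is not acute, so the smallest enclosing circle has BC as diameter.
Centre = midpoint of BC = (-3, 0.5), r² = 41/4 = 10.25.
r = √(10.25) ≈ 3.20.

3.20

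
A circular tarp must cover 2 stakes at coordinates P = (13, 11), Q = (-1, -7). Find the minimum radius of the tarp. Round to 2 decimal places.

11.40

The smallest circle enclosing two points has them as diameter endpoints.
Centre = midpoint = (6, 2); r² = |PQ|²/4 = 520/4 = 130.
r = √130 ≈ 11.40.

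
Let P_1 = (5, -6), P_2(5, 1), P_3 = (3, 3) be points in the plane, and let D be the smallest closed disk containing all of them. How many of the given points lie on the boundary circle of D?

2

Side lengths²: P_1P_2² = 49, P_1P_3² = 85, P_2P_3² = 8.
Since P_1P_3² = 85 ≥ 49 + 8 = 57, the angle opposite P_1P_3 is not acute, so the smallest enclosing circle has P_1P_3 as diameter.
Centre = midpoint of P_1P_3 = (4, -1.5), r² = 85/4 = 21.25.
The points at distance exactly r from the centre are P_1, P_3 — 2 points.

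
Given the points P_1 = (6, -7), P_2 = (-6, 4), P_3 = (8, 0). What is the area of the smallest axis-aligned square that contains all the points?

196

The bounding box has width 14 and height 11.
An axis-aligned square enclosing the set must have side ≥ max(width, height).
So the minimum side is max(14, 11) = 14.
Area = 14² = 196.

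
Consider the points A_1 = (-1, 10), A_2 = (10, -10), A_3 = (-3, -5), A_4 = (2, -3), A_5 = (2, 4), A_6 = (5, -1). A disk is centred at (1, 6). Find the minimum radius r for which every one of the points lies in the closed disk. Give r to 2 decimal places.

The required radius is the distance from (1, 6) to the farthest point.
Squared distances: 20, 337, 137, 82, 5, 65.
Maximum is 337, attained at A_2.
r = √337 ≈ 18.36.

18.36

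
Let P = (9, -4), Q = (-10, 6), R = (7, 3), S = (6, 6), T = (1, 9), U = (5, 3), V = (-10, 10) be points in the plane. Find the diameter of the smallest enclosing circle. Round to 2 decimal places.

The minimum enclosing circle of a finite set is fixed by two of the points (as a diameter) or three (as a circumcircle).
The farthest pair is P–V with squared distance 557. The circle on this segment as diameter has centre (-0.5, 3) and r² = 557/4 = 139.25.
Check Q: distance² to centre = 99.25 ≤ 139.25, so it lies inside.
All remaining points lie in this disk, and no smaller disk contains both endpoints, so this is the minimum enclosing circle.
Diameter = 2r = 2√(139.25) ≈ 23.60.

23.60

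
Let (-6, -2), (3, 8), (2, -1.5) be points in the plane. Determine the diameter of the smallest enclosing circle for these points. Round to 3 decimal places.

Call the three points A, B, C in the order given.
Side lengths²: AB² = 181, AC² = 64.25, BC² = 91.25.
Since AB² = 181 ≥ 91.25 + 64.25 = 155.5, the angle opposite AB is not acute, so the smallest enclosing circle has AB as diameter.
Centre = midpoint of AB = (-1.5, 3), r² = 181/4 = 45.25.
Diameter = 2r = 2√(45.25) ≈ 13.454.

13.454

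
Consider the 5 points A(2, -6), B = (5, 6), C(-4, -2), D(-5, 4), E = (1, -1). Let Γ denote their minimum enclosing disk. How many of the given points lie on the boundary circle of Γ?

By Welzl's lemma the MEC is supported by two points (diametrically opposite) or three points (on a circumcircle).
The minimum enclosing circle is determined by three boundary points: A, B, D.
Their circumcentre is (33/38, 25/38) with r² = 32929/722.
The farthest remaining point C is at distance² 22213/722 ≤ 32929/722.
The points at distance exactly r from the centre are A, B, D — 3 points.

3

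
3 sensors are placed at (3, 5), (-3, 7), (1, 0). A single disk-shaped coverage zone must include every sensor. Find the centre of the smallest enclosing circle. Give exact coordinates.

(-27/34, 123/34)

Call the three points A, B, C in the order given.
Side lengths²: AB² = 40, AC² = 29, BC² = 65.
Since BC² = 65 < 40 + 29 = 69, the triangle is acute, so the smallest enclosing circle is the circumcircle.
Circumcentre = (-27/34, 123/34), r² = 9425/578.
Centre = (-27/34, 123/34).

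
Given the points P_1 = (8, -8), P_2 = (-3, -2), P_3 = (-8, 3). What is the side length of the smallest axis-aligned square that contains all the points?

16

The bounding box has width 16 and height 11.
An axis-aligned square enclosing the set must have side ≥ max(width, height).
So the minimum side is max(16, 11) = 16.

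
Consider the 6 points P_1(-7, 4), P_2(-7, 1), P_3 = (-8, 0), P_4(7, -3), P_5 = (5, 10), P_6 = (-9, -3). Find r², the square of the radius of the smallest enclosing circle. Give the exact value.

By Welzl's lemma the MEC is supported by two points (diametrically opposite) or three points (on a circumcircle).
The minimum enclosing circle is determined by three boundary points: P_4, P_5, P_6.
Their circumcentre is (-1, 63/26) with r² = 63145/676.
The farthest remaining point P_3 is at distance² 37093/676 ≤ 63145/676.

63145/676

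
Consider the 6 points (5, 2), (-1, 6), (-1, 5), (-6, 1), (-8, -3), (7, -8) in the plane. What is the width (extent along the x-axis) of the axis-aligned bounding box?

max x = 7, min x = -8, so width = 15.

15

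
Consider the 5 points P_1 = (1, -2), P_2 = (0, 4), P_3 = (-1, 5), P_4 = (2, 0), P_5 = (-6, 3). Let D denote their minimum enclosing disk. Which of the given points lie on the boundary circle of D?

P_1, P_4, P_5

A smallest enclosing disk is always determined by at most three of the input points on its boundary.
The minimum enclosing circle is determined by three boundary points: P_1, P_4, P_5.
Their circumcentre is (-85/38, 33/38) with r² = 13505/722.
The farthest remaining point P_3 is at distance² 13429/722 ≤ 13505/722.
The points at distance exactly r from the centre are P_1, P_4, P_5 — 3 points.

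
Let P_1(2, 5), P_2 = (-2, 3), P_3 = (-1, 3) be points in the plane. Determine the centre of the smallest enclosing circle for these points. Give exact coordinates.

(0, 4)

Side lengths²: P_1P_2² = 20, P_1P_3² = 13, P_2P_3² = 1.
Since P_1P_2² = 20 ≥ 13 + 1 = 14, the angle opposite P_1P_2 is not acute, so the smallest enclosing circle has P_1P_2 as diameter.
Centre = midpoint of P_1P_2 = (0, 4), r² = 20/4 = 5.
Centre = (0, 4).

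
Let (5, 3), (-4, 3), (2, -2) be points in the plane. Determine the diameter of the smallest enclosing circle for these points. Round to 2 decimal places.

9.11

Call the three points A, B, C in the order given.
Side lengths²: AB² = 81, AC² = 34, BC² = 61.
Since AB² = 81 < 61 + 34 = 95, the triangle is acute, so the smallest enclosing circle is the circumcircle.
Circumcentre = (0.5, 2.3), r² = 20.74.
Diameter = 2r = 2√(20.74) ≈ 9.11.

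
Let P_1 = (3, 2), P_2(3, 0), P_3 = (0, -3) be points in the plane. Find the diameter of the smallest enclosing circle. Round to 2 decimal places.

Side lengths²: P_1P_2² = 4, P_1P_3² = 34, P_2P_3² = 18.
Since P_1P_3² = 34 ≥ 18 + 4 = 22, the angle opposite P_1P_3 is not acute, so the smallest enclosing circle has P_1P_3 as diameter.
Centre = midpoint of P_1P_3 = (1.5, -0.5), r² = 34/4 = 8.5.
Diameter = 2r = 2√(8.5) ≈ 5.83.

5.83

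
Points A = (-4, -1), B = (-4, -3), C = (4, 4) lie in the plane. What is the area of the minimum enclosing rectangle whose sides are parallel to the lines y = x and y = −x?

22.5

In coordinates u = x + y, v = x − y the rectangle is axis-aligned; the map (x,y)→(u,v) scales areas by 2.
u-values: -5, -7, 8; range = 8 − (-7) = 15.
v-values: -3, -1, 0; range = 0 − (-3) = 3.
Area = (15 × 3) / 2 = 22.5.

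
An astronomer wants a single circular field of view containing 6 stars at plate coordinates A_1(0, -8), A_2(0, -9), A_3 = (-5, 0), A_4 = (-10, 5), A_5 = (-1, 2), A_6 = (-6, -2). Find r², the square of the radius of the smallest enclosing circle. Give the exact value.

74

The minimum enclosing circle of a finite set is fixed by two of the points (as a diameter) or three (as a circumcircle).
The farthest pair is A_2–A_4 with squared distance 296. The circle on this segment as diameter has centre (-5, -2) and r² = 296/4 = 74.
Check A_1: distance² to centre = 61 ≤ 74, so it lies inside.
All remaining points lie in this disk, and no smaller disk contains both endpoints, so this is the minimum enclosing circle.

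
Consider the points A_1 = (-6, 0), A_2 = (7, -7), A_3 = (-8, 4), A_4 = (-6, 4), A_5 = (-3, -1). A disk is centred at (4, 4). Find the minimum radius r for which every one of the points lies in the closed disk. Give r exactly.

12

The required radius is the distance from (4, 4) to the farthest point.
Squared distances: 116, 130, 144, 100, 74.
Maximum is 144, attained at A_3.
r = √144 = 12.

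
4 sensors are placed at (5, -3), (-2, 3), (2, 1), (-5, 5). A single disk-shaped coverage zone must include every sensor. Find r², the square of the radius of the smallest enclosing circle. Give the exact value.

41

By Welzl's lemma the MEC is supported by two points (diametrically opposite) or three points (on a circumcircle).
The farthest pair is (5, -3)–(-5, 5) with squared distance 164. The circle on this segment as diameter has centre (0, 1) and r² = 164/4 = 41.
Check (-2, 3): distance² to centre = 8 ≤ 41, so it lies inside.
All remaining points lie in this disk, and no smaller disk contains both endpoints, so this is the minimum enclosing circle.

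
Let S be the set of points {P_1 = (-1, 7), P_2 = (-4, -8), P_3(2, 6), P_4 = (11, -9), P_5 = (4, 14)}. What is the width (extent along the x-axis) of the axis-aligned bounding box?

max x = 11, min x = -4, so width = 15.

15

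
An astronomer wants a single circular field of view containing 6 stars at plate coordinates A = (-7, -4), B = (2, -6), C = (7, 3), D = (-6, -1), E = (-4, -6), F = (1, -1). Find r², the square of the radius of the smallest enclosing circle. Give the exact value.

61.25

The farthest pair is A–C with squared distance 245. The circle on this segment as diameter has centre (0, -0.5) and r² = 245/4 = 61.25.
Check B: distance² to centre = 34.25 ≤ 61.25, so it lies inside.
All remaining points lie in this disk, and no smaller disk contains both endpoints, so this is the minimum enclosing circle.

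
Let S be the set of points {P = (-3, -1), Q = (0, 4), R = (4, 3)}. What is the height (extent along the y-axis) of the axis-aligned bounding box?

5

max y = 4, min y = -1, so height = 5.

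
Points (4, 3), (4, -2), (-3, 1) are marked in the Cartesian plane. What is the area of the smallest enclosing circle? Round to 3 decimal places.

49.272

Call the three points A, B, C in the order given.
Side lengths²: AB² = 25, AC² = 53, BC² = 58.
Since BC² = 58 < 53 + 25 = 78, the triangle is acute, so the smallest enclosing circle is the circumcircle.
Circumcentre = (13/14, 0.5), r² = 1537/98.
Area = π·r² = π·1537/98 ≈ 49.272.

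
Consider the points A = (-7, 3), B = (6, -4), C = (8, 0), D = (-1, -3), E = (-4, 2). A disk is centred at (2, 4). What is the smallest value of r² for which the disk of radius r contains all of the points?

82

The required radius is the distance from (2, 4) to the farthest point.
Squared distances: 82, 80, 52, 58, 40.
Maximum is 82, attained at A.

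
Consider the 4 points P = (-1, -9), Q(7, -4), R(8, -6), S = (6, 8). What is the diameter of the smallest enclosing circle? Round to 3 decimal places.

18.385

By Welzl's lemma the MEC is supported by two points (diametrically opposite) or three points (on a circumcircle).
The farthest pair is P–S with squared distance 338. The circle on this segment as diameter has centre (2.5, -0.5) and r² = 338/4 = 84.5.
Check Q: distance² to centre = 32.5 ≤ 84.5, so it lies inside.
All remaining points lie in this disk, and no smaller disk contains both endpoints, so this is the minimum enclosing circle.
Diameter = 2r = 2√(84.5) ≈ 18.385.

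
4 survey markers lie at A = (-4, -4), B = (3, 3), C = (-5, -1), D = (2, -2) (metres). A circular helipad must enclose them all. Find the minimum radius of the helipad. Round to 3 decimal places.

4.950

A smallest enclosing disk is always determined by at most three of the input points on its boundary.
The farthest pair is A–B with squared distance 98. The circle on this segment as diameter has centre (-0.5, -0.5) and r² = 98/4 = 24.5.
Check C: distance² to centre = 20.5 ≤ 24.5, so it lies inside.
All remaining points lie in this disk, and no smaller disk contains both endpoints, so this is the minimum enclosing circle.
r = √(24.5) ≈ 4.950.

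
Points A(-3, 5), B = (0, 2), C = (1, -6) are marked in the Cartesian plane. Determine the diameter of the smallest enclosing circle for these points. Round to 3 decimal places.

Side lengths²: AB² = 18, AC² = 137, BC² = 65.
Since AC² = 137 ≥ 65 + 18 = 83, the angle opposite AC is not acute, so the smallest enclosing circle has AC as diameter.
Centre = midpoint of AC = (-1, -0.5), r² = 137/4 = 34.25.
Diameter = 2r = 2√(34.25) ≈ 11.705.

11.705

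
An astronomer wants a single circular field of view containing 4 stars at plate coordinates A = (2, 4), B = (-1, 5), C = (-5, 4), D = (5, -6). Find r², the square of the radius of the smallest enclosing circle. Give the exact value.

By Welzl's lemma the MEC is supported by two points (diametrically opposite) or three points (on a circumcircle).
The farthest pair is C–D with squared distance 200. The circle on this segment as diameter has centre (0, -1) and r² = 200/4 = 50.
Check A: distance² to centre = 29 ≤ 50, so it lies inside.
All remaining points lie in this disk, and no smaller disk contains both endpoints, so this is the minimum enclosing circle.

50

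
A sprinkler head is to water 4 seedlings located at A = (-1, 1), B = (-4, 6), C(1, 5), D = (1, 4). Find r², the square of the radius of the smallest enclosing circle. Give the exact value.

The minimum enclosing circle of a finite set is fixed by two of the points (as a diameter) or three (as a circumcircle).
The minimum enclosing circle is determined by three boundary points: A, B, C.
Their circumcentre is (-20/11, 43/11) with r² = 1105/121.
The farthest remaining point D is at distance² 962/121 ≤ 1105/121.

1105/121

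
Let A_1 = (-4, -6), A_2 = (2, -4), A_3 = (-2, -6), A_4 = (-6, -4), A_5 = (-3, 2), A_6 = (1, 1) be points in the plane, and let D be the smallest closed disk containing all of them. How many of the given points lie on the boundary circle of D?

The minimum enclosing circle of a finite set is fixed by two of the points (as a diameter) or three (as a circumcircle).
The minimum enclosing circle is determined by three boundary points: A_2, A_4, A_6.
Their circumcentre is (-2, -2.2) with r² = 19.24.
The farthest remaining point A_5 is at distance² 18.64 ≤ 19.24.
The points at distance exactly r from the centre are A_2, A_4, A_6 — 3 points.

3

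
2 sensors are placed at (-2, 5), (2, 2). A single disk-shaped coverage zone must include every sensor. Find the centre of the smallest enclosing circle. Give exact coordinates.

(0, 3.5)

The smallest circle enclosing two points has them as diameter endpoints.
Centre = midpoint = (0, 3.5); r² = |(-2, 5)−(2, 2)|²/4 = 25/4 = 6.25.
Centre = (0, 3.5).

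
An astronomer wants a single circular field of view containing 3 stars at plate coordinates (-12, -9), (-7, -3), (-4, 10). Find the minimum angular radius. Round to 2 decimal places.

Call the three points A, B, C in the order given.
Side lengths²: AB² = 61, AC² = 425, BC² = 178.
Since AC² = 425 ≥ 178 + 61 = 239, the angle opposite AC is not acute, so the smallest enclosing circle has AC as diameter.
Centre = midpoint of AC = (-8, 0.5), r² = 425/4 = 106.25.
r = √(106.25) ≈ 10.31.

10.31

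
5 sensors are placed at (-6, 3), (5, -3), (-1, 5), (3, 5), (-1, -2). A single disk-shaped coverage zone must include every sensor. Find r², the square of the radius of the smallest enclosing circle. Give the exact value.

39.25

The farthest pair is (-6, 3)–(5, -3) with squared distance 157. The circle on this segment as diameter has centre (-0.5, 0) and r² = 157/4 = 39.25.
Check (-1, 5): distance² to centre = 25.25 ≤ 39.25, so it lies inside.
All remaining points lie in this disk, and no smaller disk contains both endpoints, so this is the minimum enclosing circle.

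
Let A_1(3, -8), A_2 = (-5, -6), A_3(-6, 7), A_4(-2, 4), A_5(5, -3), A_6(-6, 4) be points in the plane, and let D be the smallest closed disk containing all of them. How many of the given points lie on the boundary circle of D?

The minimum enclosing circle of a finite set is fixed by two of the points (as a diameter) or three (as a circumcircle).
The farthest pair is A_1–A_3 with squared distance 306. The circle on this segment as diameter has centre (-1.5, -0.5) and r² = 306/4 = 76.5.
Check A_2: distance² to centre = 42.5 ≤ 76.5, so it lies inside.
All remaining points lie in this disk, and no smaller disk contains both endpoints, so this is the minimum enclosing circle.
The points at distance exactly r from the centre are A_1, A_3 — 2 points.

2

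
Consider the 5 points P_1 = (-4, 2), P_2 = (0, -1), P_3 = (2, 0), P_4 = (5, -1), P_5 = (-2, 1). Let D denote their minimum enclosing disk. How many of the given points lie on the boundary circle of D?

2

The farthest pair is P_1–P_4 with squared distance 90. The circle on this segment as diameter has centre (0.5, 0.5) and r² = 90/4 = 22.5.
Check P_2: distance² to centre = 2.5 ≤ 22.5, so it lies inside.
All remaining points lie in this disk, and no smaller disk contains both endpoints, so this is the minimum enclosing circle.
The points at distance exactly r from the centre are P_1, P_4 — 2 points.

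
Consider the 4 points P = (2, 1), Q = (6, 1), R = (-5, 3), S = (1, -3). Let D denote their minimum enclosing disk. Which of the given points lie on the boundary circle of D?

Q, R

By Welzl's lemma the MEC is supported by two points (diametrically opposite) or three points (on a circumcircle).
The farthest pair is Q–R with squared distance 125. The circle on this segment as diameter has centre (0.5, 2) and r² = 125/4 = 31.25.
Check P: distance² to centre = 3.25 ≤ 31.25, so it lies inside.
All remaining points lie in this disk, and no smaller disk contains both endpoints, so this is the minimum enclosing circle.
The points at distance exactly r from the centre are Q, R — 2 points.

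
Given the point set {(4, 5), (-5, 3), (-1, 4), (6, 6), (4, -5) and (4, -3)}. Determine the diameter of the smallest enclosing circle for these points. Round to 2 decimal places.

The minimum enclosing circle is determined by three boundary points: (-5, 3), (6, 6), (4, -5).
Their circumcentre is (65/46, 53/46) with r² = 47125/1058.
The farthest remaining point (4, -3) is at distance² 25321/1058 ≤ 47125/1058.
Diameter = 2r = 2√(47125/1058) ≈ 13.35.

13.35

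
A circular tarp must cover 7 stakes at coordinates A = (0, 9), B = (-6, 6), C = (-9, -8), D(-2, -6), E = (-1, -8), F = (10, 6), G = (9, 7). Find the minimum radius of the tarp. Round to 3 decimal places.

A smallest enclosing disk is always determined by at most three of the input points on its boundary.
The farthest pair is C–F with squared distance 557. The circle on this segment as diameter has centre (0.5, -1) and r² = 557/4 = 139.25.
Check A: distance² to centre = 100.25 ≤ 139.25, so it lies inside.
All remaining points lie in this disk, and no smaller disk contains both endpoints, so this is the minimum enclosing circle.
r = √(139.25) ≈ 11.800.

11.800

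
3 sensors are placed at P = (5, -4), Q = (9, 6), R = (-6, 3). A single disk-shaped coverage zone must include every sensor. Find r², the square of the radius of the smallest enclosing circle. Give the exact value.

Side lengths²: PQ² = 116, PR² = 170, QR² = 234.
Since QR² = 234 < 170 + 116 = 286, the triangle is acute, so the smallest enclosing circle is the circumcircle.
Circumcentre = (41/23, 71/23), r² = 32045/529.

32045/529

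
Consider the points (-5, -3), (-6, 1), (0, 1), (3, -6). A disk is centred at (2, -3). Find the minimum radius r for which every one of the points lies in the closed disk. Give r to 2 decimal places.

8.94

The required radius is the distance from (2, -3) to the farthest point.
Squared distances: 49, 80, 20, 10.
Maximum is 80, attained at (-6, 1).
r = √80 ≈ 8.94.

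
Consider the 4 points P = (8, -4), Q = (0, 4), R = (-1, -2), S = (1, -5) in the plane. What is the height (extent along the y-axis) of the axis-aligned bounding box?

max y = 4, min y = -5, so height = 9.

9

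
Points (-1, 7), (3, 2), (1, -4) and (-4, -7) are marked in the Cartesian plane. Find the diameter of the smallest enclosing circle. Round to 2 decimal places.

By Welzl's lemma the MEC is supported by two points (diametrically opposite) or three points (on a circumcircle).
The farthest pair is (-1, 7)–(-4, -7) with squared distance 205. The circle on this segment as diameter has centre (-2.5, 0) and r² = 205/4 = 51.25.
Check (3, 2): distance² to centre = 34.25 ≤ 51.25, so it lies inside.
All remaining points lie in this disk, and no smaller disk contains both endpoints, so this is the minimum enclosing circle.
Diameter = 2r = 2√(51.25) ≈ 14.32.

14.32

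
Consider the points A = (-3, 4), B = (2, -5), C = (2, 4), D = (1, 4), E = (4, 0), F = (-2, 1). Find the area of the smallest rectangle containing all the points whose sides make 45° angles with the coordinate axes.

In coordinates u = x + y, v = x − y the rectangle is axis-aligned; the map (x,y)→(u,v) scales areas by 2.
u-values: 1, -3, 6, 5, 4, -1; range = 6 − (-3) = 9.
v-values: -7, 7, -2, -3, 4, -3; range = 7 − (-7) = 14.
Area = (9 × 14) / 2 = 63.

63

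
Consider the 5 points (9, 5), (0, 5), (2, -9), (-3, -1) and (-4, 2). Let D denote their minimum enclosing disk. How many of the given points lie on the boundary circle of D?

The minimum enclosing circle of a finite set is fixed by two of the points (as a diameter) or three (as a circumcircle).
The minimum enclosing circle is determined by three boundary points: (9, 5), (2, -9), (-4, 2).
Their circumcentre is (163/46, -47/46) with r² = 69865/1058.
The farthest remaining point (0, 5) is at distance² 51649/1058 ≤ 69865/1058.
The points at distance exactly r from the centre are (9, 5), (2, -9), (-4, 2) — 3 points.

3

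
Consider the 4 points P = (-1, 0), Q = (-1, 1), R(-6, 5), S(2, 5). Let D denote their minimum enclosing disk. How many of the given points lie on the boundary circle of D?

By Welzl's lemma the MEC is supported by two points (diametrically opposite) or three points (on a circumcircle).
The minimum enclosing circle is determined by three boundary points: P, R, S.
Their circumcentre is (-2, 4) with r² = 17.
The farthest remaining point Q is at distance² 10 ≤ 17.
The points at distance exactly r from the centre are P, R, S — 3 points.

3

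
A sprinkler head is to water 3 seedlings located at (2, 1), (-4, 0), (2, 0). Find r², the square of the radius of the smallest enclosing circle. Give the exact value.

9.25

Call the three points A, B, C in the order given.
Side lengths²: AB² = 37, AC² = 1, BC² = 36.
Since AB² = 37 ≥ 36 + 1 = 37, the angle opposite AB is not acute, so the smallest enclosing circle has AB as diameter.
Centre = midpoint of AB = (-1, 0.5), r² = 37/4 = 9.25.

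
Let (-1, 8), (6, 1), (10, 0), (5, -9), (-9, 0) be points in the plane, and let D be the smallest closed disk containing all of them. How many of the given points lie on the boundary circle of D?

3

By Welzl's lemma the MEC is supported by two points (diametrically opposite) or three points (on a circumcircle).
The minimum enclosing circle is determined by three boundary points: (10, 0), (5, -9), (-9, 0).
Their circumcentre is (0.5, -11/18) with r² = 14681/162.
The farthest remaining point (-1, 8) is at distance² 12377/162 ≤ 14681/162.
The points at distance exactly r from the centre are (10, 0), (5, -9), (-9, 0) — 3 points.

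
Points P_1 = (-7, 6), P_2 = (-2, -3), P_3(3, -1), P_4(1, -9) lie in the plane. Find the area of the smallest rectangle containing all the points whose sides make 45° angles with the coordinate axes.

115

In coordinates u = x + y, v = x − y the rectangle is axis-aligned; the map (x,y)→(u,v) scales areas by 2.
u-values: -1, -5, 2, -8; range = 2 − (-8) = 10.
v-values: -13, 1, 4, 10; range = 10 − (-13) = 23.
Area = (10 × 23) / 2 = 115.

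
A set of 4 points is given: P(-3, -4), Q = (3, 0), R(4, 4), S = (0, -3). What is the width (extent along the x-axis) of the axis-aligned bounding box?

7

max x = 4, min x = -3, so width = 7.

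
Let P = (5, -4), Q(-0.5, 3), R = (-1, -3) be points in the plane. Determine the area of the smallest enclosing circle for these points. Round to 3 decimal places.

Side lengths²: PQ² = 79.25, PR² = 37, QR² = 36.25.
Since PQ² = 79.25 ≥ 37 + 36.25 = 73.25, the angle opposite PQ is not acute, so the smallest enclosing circle has PQ as diameter.
Centre = midpoint of PQ = (2.25, -0.5), r² = 79.25/4 = 19.8125.
Area = π·r² = π·19.8125 ≈ 62.243.

62.243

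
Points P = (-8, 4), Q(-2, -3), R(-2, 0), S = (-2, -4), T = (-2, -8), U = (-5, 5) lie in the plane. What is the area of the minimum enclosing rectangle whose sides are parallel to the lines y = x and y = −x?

90

In coordinates u = x + y, v = x − y the rectangle is axis-aligned; the map (x,y)→(u,v) scales areas by 2.
u-values: -4, -5, -2, -6, -10, 0; range = 0 − (-10) = 10.
v-values: -12, 1, -2, 2, 6, -10; range = 6 − (-12) = 18.
Area = (10 × 18) / 2 = 90.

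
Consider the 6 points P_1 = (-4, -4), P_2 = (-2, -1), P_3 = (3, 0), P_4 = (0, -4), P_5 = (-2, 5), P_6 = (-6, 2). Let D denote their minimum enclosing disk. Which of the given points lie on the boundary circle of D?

The minimum enclosing circle is determined by three boundary points: P_1, P_3, P_5.
Their circumcentre is (-39/22, 5/22) with r² = 5525/242.
The farthest remaining point P_4 is at distance² 5085/242 ≤ 5525/242.
The points at distance exactly r from the centre are P_1, P_3, P_5 — 3 points.

P_1, P_3, P_5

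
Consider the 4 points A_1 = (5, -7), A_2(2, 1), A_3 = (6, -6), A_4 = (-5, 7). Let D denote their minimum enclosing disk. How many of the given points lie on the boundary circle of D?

By Welzl's lemma the MEC is supported by two points (diametrically opposite) or three points (on a circumcircle).
The farthest pair is A_1–A_4 with squared distance 296. The circle on this segment as diameter has centre (0, 0) and r² = 296/4 = 74.
Check A_2: distance² to centre = 5 ≤ 74, so it lies inside.
All remaining points lie in this disk, and no smaller disk contains both endpoints, so this is the minimum enclosing circle.
The points at distance exactly r from the centre are A_1, A_4 — 2 points.

2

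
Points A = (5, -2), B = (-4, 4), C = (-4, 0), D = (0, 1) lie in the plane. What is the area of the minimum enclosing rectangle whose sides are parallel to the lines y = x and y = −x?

In coordinates u = x + y, v = x − y the rectangle is axis-aligned; the map (x,y)→(u,v) scales areas by 2.
u-values: 3, 0, -4, 1; range = 3 − (-4) = 7.
v-values: 7, -8, -4, -1; range = 7 − (-8) = 15.
Area = (7 × 15) / 2 = 52.5.

52.5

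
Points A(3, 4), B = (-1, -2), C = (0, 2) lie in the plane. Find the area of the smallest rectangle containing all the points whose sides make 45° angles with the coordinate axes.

In coordinates u = x + y, v = x − y the rectangle is axis-aligned; the map (x,y)→(u,v) scales areas by 2.
u-values: 7, -3, 2; range = 7 − (-3) = 10.
v-values: -1, 1, -2; range = 1 − (-2) = 3.
Area = (10 × 3) / 2 = 15.

15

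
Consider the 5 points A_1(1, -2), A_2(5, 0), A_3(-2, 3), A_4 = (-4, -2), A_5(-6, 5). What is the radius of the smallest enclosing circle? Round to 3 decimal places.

6.042

A smallest enclosing disk is always determined by at most three of the input points on its boundary.
The farthest pair is A_2–A_5 with squared distance 146. The circle on this segment as diameter has centre (-0.5, 2.5) and r² = 146/4 = 36.5.
Check A_1: distance² to centre = 22.5 ≤ 36.5, so it lies inside.
All remaining points lie in this disk, and no smaller disk contains both endpoints, so this is the minimum enclosing circle.
r = √(36.5) ≈ 6.042.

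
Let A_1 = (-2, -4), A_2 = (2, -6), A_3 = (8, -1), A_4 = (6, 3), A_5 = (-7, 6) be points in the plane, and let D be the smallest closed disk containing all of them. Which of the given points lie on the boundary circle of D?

A_2, A_3, A_5

By Welzl's lemma the MEC is supported by two points (diametrically opposite) or three points (on a circumcircle).
The minimum enclosing circle is determined by three boundary points: A_2, A_3, A_5.
Their circumcentre is (25/78, 55/26) with r² = 208925/3042.
The farthest remaining point A_1 is at distance² 130145/3042 ≤ 208925/3042.
The points at distance exactly r from the centre are A_2, A_3, A_5 — 3 points.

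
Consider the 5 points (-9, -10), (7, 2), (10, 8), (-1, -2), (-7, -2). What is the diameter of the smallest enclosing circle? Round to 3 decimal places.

26.173

The farthest pair is (-9, -10)–(10, 8) with squared distance 685. The circle on this segment as diameter has centre (0.5, -1) and r² = 685/4 = 171.25.
Check (7, 2): distance² to centre = 51.25 ≤ 171.25, so it lies inside.
All remaining points lie in this disk, and no smaller disk contains both endpoints, so this is the minimum enclosing circle.
Diameter = 2r = 2√(171.25) ≈ 26.173.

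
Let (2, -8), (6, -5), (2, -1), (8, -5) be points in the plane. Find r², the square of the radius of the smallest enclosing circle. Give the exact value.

The minimum enclosing circle of a finite set is fixed by two of the points (as a diameter) or three (as a circumcircle).
The minimum enclosing circle is determined by three boundary points: (2, -8), (2, -1), (8, -5).
Their circumcentre is (4, -4.5) with r² = 16.25.
The farthest remaining point (6, -5) is at distance² 4.25 ≤ 16.25.

16.25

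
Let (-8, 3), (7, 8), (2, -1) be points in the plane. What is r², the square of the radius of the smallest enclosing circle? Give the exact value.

Call the three points A, B, C in the order given.
Side lengths²: AB² = 250, AC² = 116, BC² = 106.
Since AB² = 250 ≥ 116 + 106 = 222, the angle opposite AB is not acute, so the smallest enclosing circle has AB as diameter.
Centre = midpoint of AB = (-0.5, 5.5), r² = 250/4 = 62.5.

62.5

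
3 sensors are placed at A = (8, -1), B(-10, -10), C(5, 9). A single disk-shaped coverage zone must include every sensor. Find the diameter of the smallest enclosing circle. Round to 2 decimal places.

Side lengths²: AB² = 405, AC² = 109, BC² = 586.
Since BC² = 586 ≥ 405 + 109 = 514, the angle opposite BC is not acute, so the smallest enclosing circle has BC as diameter.
Centre = midpoint of BC = (-2.5, -0.5), r² = 586/4 = 146.5.
Diameter = 2r = 2√(146.5) ≈ 24.21.

24.21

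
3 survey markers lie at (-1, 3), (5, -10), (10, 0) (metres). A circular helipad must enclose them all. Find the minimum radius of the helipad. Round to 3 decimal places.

Call the three points A, B, C in the order given.
Side lengths²: AB² = 205, AC² = 130, BC² = 125.
Since AB² = 205 < 130 + 125 = 255, the triangle is acute, so the smallest enclosing circle is the circumcircle.
Circumcentre = (3.3, -2.9), r² = 53.3.
r = √(53.3) ≈ 7.301.

7.301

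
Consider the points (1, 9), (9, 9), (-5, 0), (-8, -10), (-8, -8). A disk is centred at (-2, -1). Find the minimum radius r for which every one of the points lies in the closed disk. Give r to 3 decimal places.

14.866

The required radius is the distance from (-2, -1) to the farthest point.
Squared distances: 109, 221, 10, 117, 85.
Maximum is 221, attained at (9, 9).
r = √221 ≈ 14.866.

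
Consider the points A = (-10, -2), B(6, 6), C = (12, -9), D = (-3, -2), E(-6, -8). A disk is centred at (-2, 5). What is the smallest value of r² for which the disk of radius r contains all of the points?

The required radius is the distance from (-2, 5) to the farthest point.
Squared distances: 113, 65, 392, 50, 185.
Maximum is 392, attained at C.

392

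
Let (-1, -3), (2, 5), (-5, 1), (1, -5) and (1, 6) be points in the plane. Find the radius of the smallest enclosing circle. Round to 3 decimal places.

5.523

A smallest enclosing disk is always determined by at most three of the input points on its boundary.
The minimum enclosing circle is determined by three boundary points: (-5, 1), (1, -5), (1, 6).
Their circumcentre is (0.5, 0.5) with r² = 30.5.
The farthest remaining point (2, 5) is at distance² 22.5 ≤ 30.5.
r = √(30.5) ≈ 5.523.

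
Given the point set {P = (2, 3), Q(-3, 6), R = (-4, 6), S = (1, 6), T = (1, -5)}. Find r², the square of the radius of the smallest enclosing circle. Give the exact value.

36.5

A smallest enclosing disk is always determined by at most three of the input points on its boundary.
The farthest pair is R–T with squared distance 146. The circle on this segment as diameter has centre (-1.5, 0.5) and r² = 146/4 = 36.5.
Check P: distance² to centre = 18.5 ≤ 36.5, so it lies inside.
All remaining points lie in this disk, and no smaller disk contains both endpoints, so this is the minimum enclosing circle.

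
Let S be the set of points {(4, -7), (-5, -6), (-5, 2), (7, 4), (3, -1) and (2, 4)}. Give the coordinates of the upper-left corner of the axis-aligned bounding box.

(-5, 4)

x-range [-5, 7], y-range [-7, 4].
The upper-left corner is (-5, 4).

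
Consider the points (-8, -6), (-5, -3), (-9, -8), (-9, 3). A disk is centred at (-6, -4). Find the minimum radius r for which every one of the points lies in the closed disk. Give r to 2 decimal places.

7.62

The required radius is the distance from (-6, -4) to the farthest point.
Squared distances: 8, 2, 25, 58.
Maximum is 58, attained at (-9, 3).
r = √58 ≈ 7.62.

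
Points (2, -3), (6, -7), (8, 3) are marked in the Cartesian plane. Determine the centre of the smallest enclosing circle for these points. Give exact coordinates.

(7, -2)

Call the three points A, B, C in the order given.
Side lengths²: AB² = 32, AC² = 72, BC² = 104.
Since BC² = 104 ≥ 72 + 32 = 104, the angle opposite BC is not acute, so the smallest enclosing circle has BC as diameter.
Centre = midpoint of BC = (7, -2), r² = 104/4 = 26.
Centre = (7, -2).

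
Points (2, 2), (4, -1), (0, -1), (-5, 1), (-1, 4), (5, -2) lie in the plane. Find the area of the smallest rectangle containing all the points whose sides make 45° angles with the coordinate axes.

52

In coordinates u = x + y, v = x − y the rectangle is axis-aligned; the map (x,y)→(u,v) scales areas by 2.
u-values: 4, 3, -1, -4, 3, 3; range = 4 − (-4) = 8.
v-values: 0, 5, 1, -6, -5, 7; range = 7 − (-6) = 13.
Area = (8 × 13) / 2 = 52.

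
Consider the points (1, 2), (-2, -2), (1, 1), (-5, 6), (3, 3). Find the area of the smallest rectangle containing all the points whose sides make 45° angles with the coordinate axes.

In coordinates u = x + y, v = x − y the rectangle is axis-aligned; the map (x,y)→(u,v) scales areas by 2.
u-values: 3, -4, 2, 1, 6; range = 6 − (-4) = 10.
v-values: -1, 0, 0, -11, 0; range = 0 − (-11) = 11.
Area = (10 × 11) / 2 = 55.

55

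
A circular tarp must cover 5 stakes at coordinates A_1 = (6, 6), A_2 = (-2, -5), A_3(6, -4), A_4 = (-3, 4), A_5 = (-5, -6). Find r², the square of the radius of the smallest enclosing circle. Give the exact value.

By Welzl's lemma the MEC is supported by two points (diametrically opposite) or three points (on a circumcircle).
The farthest pair is A_1–A_5 with squared distance 265. The circle on this segment as diameter has centre (0.5, 0) and r² = 265/4 = 66.25.
Check A_2: distance² to centre = 31.25 ≤ 66.25, so it lies inside.
All remaining points lie in this disk, and no smaller disk contains both endpoints, so this is the minimum enclosing circle.

66.25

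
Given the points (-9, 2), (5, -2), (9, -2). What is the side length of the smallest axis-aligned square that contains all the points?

18

The bounding box has width 18 and height 4.
An axis-aligned square enclosing the set must have side ≥ max(width, height).
So the minimum side is max(18, 4) = 18.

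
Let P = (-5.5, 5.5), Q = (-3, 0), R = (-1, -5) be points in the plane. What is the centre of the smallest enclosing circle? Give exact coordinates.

(-3.25, 0.25)

Side lengths²: PQ² = 36.5, PR² = 130.5, QR² = 29.
Since PR² = 130.5 ≥ 36.5 + 29 = 65.5, the angle opposite PR is not acute, so the smallest enclosing circle has PR as diameter.
Centre = midpoint of PR = (-3.25, 0.25), r² = 130.5/4 = 32.625.
Centre = (-3.25, 0.25).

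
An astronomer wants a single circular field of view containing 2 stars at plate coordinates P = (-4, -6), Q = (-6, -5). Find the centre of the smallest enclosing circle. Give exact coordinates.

The smallest circle enclosing two points has them as diameter endpoints.
Centre = midpoint = (-5, -5.5); r² = |PQ|²/4 = 5/4 = 1.25.
Centre = (-5, -5.5).

(-5, -5.5)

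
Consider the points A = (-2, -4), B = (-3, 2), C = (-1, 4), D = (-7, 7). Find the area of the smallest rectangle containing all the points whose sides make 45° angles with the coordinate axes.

72

In coordinates u = x + y, v = x − y the rectangle is axis-aligned; the map (x,y)→(u,v) scales areas by 2.
u-values: -6, -1, 3, 0; range = 3 − (-6) = 9.
v-values: 2, -5, -5, -14; range = 2 − (-14) = 16.
Area = (9 × 16) / 2 = 72.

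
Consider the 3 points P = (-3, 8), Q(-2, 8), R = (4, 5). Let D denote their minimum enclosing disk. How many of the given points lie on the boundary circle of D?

Side lengths²: PQ² = 1, PR² = 58, QR² = 45.
Since PR² = 58 ≥ 45 + 1 = 46, the angle opposite PR is not acute, so the smallest enclosing circle has PR as diameter.
Centre = midpoint of PR = (0.5, 6.5), r² = 58/4 = 14.5.
The points at distance exactly r from the centre are P, R — 2 points.

2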